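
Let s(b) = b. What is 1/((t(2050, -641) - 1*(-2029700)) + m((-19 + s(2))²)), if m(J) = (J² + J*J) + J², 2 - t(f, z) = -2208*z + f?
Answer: 1/862887 ≈ 1.1589e-6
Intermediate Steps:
t(f, z) = 2 - f + 2208*z (t(f, z) = 2 - (-2208*z + f) = 2 - (f - 2208*z) = 2 + (-f + 2208*z) = 2 - f + 2208*z)
m(J) = 3*J² (m(J) = (J² + J²) + J² = 2*J² + J² = 3*J²)
1/((t(2050, -641) - 1*(-2029700)) + m((-19 + s(2))²)) = 1/(((2 - 1*2050 + 2208*(-641)) - 1*(-2029700)) + 3*((-19 + 2)²)²) = 1/(((2 - 2050 - 1415328) + 2029700) + 3*((-17)²)²) = 1/((-1417376 + 2029700) + 3*289²) = 1/(612324 + 3*83521) = 1/(612324 + 250563) = 1/862887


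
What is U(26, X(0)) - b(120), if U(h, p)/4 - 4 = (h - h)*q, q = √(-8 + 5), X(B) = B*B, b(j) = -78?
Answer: 94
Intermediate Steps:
X(B) = B²
q = I*√3 (q = √(-3) = I*√3 ≈ 1.732*I)
U(h, p) = 16 (U(h, p) = 16 + 4*((h - h)*(I*√3)) = 16 + 4*(0*(I*√3)) = 16 + 4*0 = 16 + 0 = 16)
U(26, X(0)) - b(120) = 16 - 1*(-78) = 16 + 78 = 94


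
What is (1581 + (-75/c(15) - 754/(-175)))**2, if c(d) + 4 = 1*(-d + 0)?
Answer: 27923572844176/11055625 ≈ 2.5257e+6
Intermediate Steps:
c(d) = -4 - d (c(d) = -4 + 1*(-d + 0) = -4 + 1*(-d) = -4 - d)
(1581 + (-75/c(15) - 754/(-175)))**2 = (1581 + (-75/(-4 - 1*15) - 754/(-175)))**2 = (1581 + (-75/(-4 - 15) - 754*(-1/175)))**2 = (1581 + (-75/(-19) + 754/175))**2 = (1581 + (-75*(-1/19) + 754/175))**2 = (1581 + (75/19 + 754/175))**2 = (1581 + 27451/3325)**2 = (5284276/3325)**2 = 27923572844176/11055625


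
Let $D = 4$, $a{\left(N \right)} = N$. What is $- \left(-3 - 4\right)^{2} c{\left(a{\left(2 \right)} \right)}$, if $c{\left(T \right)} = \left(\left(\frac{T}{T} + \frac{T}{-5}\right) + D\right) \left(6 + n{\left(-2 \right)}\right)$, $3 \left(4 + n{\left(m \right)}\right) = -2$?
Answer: $- \frac{4508}{15} \approx -300.53$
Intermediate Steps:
$n{\left(m \right)} = - \frac{14}{3}$ ($n{\left(m \right)} = -4 + \frac{1}{3} \left(-2\right) = -4 - \frac{2}{3} = - \frac{14}{3}$)
$c{\left(T \right)} = \frac{20}{3} - \frac{4 T}{15}$ ($c{\left(T \right)} = \left(\left(\frac{T}{T} + \frac{T}{-5}\right) + 4\right) \left(6 - \frac{14}{3}\right) = \left(\left(1 + T \left(- \frac{1}{5}\right)\right) + 4\right) \frac{4}{3} = \left(\left(1 - \frac{T}{5}\right) + 4\right) \frac{4}{3} = \left(5 - \frac{T}{5}\right) \frac{4}{3} = \frac{20}{3} - \frac{4 T}{15}$)
$- \left(-3 - 4\right)^{2} c{\left(a{\left(2 \right)} \right)} = - \left(-3 - 4\right)^{2} \left(\frac{20}{3} - \frac{8}{15}\right) = - \left(-7\right)^{2} \left(\frac{20}{3} - \frac{8}{15}\right) = \left(-1\right) 49 \cdot \frac{92}{15} = \left(-49\right) \frac{92}{15} = - \frac{4508}{15}$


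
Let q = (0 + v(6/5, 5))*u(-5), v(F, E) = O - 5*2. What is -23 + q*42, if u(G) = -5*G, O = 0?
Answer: -10523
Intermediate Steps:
v(F, E) = -10 (v(F, E) = 0 - 5*2 = 0 - 10 = -10)
q = -250 (q = (0 - 10)*(-5*(-5)) = -10*25 = -250)
-23 + q*42 = -23 - 250*42 = -23 - 10500 = -10523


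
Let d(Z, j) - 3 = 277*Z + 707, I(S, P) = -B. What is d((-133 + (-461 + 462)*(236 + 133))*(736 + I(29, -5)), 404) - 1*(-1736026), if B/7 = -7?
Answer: 53053756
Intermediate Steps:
B = -49 (B = 7*(-7) = -49)
I(S, P) = 49 (I(S, P) = -1*(-49) = 49)
d(Z, j) = 710 + 277*Z (d(Z, j) = 3 + (277*Z + 707) = 3 + (707 + 277*Z) = 710 + 277*Z)
d((-133 + (-461 + 462)*(236 + 133))*(736 + I(29, -5)), 404) - 1*(-1736026) = (710 + 277*((-133 + (-461 + 462)*(236 + 133))*(736 + 49))) - 1*(-1736026) = (710 + 277*((-133 + 1*369)*785)) + 1736026 = (710 + 277*((-133 + 369)*785)) + 1736026 = (710 + 277*(236*785)) + 1736026 = (710 + 277*185260) + 1736026 = (710 + 51317020) + 1736026 = 51317730 + 1736026 = 53053756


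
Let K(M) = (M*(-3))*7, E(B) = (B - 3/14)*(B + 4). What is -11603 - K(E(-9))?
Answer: -21271/2 ≈ -10636.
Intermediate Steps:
E(B) = (4 + B)*(-3/14 + B) (E(B) = (B - 3*1/14)*(4 + B) = (B - 3/14)*(4 + B) = (-3/14 + B)*(4 + B) = (4 + B)*(-3/14 + B))
K(M) = -21*M (K(M) = -3*M*7 = -21*M)
-11603 - K(E(-9)) = -11603 - (-21)*(-6/7 + (-9)² + (53/14)*(-9)) = -11603 - (-21)*(-6/7 + 81 - 477/14) = -11603 - (-21)*645/14 = -11603 - 1*(-1935/2) = -11603 + 1935/2 = -21271/2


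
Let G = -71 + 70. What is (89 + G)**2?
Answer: 7744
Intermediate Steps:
G = -1
(89 + G)**2 = (89 - 1)**2 = 88**2 = 7744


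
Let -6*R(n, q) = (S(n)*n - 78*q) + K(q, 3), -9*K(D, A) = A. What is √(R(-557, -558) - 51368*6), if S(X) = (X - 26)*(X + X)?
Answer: √2159145374/6 ≈ 7744.4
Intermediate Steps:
K(D, A) = -A/9
S(X) = 2*X*(-26 + X) (S(X) = (-26 + X)*(2*X) = 2*X*(-26 + X))
R(n, q) = 1/18 + 13*q - n²*(-26 + n)/3 (R(n, q) = -(((2*n*(-26 + n))*n - 78*q) - ⅑*3)/6 = -((2*n²*(-26 + n) - 78*q) - ⅓)/6 = -((-78*q + 2*n²*(-26 + n)) - ⅓)/6 = -(-⅓ - 78*q + 2*n²*(-26 + n))/6 = 1/18 + 13*q - n²*(-26 + n)/3)
√(R(-557, -558) - 51368*6) = √((1/18 + 13*(-558) + (⅓)*(-557)²*(26 - 1*(-557))) - 51368*6) = √((1/18 - 7254 + (⅓)*310249*(26 + 557)) - 12842*24) = √((1/18 - 7254 + (⅓)*310249*583) - 308208) = √((1/18 - 7254 + 180875167/3) - 308208) = √(1085120431/18 - 308208) = √(1079572687/18) = √2159145374/6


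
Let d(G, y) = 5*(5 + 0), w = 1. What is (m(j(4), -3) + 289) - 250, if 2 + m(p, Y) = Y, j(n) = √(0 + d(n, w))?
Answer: 34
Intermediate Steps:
d(G, y) = 25 (d(G, y) = 5*5 = 25)
j(n) = 5 (j(n) = √(0 + 25) = √25 = 5)
m(p, Y) = -2 + Y
(m(j(4), -3) + 289) - 250 = ((-2 - 3) + 289) - 250 = (-5 + 289) - 250 = 284 - 250 = 34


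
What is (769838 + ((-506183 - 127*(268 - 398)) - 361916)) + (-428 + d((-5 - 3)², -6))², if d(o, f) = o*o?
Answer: 13372473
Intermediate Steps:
d(o, f) = o²
(769838 + ((-506183 - 127*(268 - 398)) - 361916)) + (-428 + d((-5 - 3)², -6))² = (769838 + ((-506183 - 127*(268 - 398)) - 361916)) + (-428 + ((-5 - 3)²)²)² = (769838 + ((-506183 - 127*(-130)) - 361916)) + (-428 + ((-8)²)²)² = (769838 + ((-506183 + 16510) - 361916)) + (-428 + 64²)² = (769838 + (-489673 - 361916)) + (-428 + 4096)² = (769838 - 851589) + 3668² = -81751 + 13454224 = 13372473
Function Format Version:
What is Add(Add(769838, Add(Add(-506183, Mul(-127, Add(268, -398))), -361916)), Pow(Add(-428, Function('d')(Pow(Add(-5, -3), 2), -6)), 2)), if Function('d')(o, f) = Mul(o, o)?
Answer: 13372473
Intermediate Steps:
Function('d')(o, f) = Pow(o, 2)
Add(Add(769838, Add(Add(-506183, Mul(-127, Add(268, -398))), -361916)), Pow(Add(-428, Function('d')(Pow(Add(-5, -3), 2), -6)), 2)) = Add(Add(769838, Add(Add(-506183, Mul(-127, Add(268, -398))), -361916)), Pow(Add(-428, Pow(Pow(Add(-5, -3), 2), 2)), 2)) = Add(Add(769838, Add(Add(-506183, Mul(-127, -130)), -361916)), Pow(Add(-428, Pow(Pow(-8, 2), 2)), 2)) = Add(Add(769838, Add(Add(-506183, 16510), -361916)), Pow(Add(-428, Pow(64, 2)), 2)) = Add(Add(769838, Add(-489673, -361916)), Pow(Add(-428, 4096), 2)) = Add(Add(769838, -851589), Pow(3668, 2)) = Add(-81751, 13454224) = 13372473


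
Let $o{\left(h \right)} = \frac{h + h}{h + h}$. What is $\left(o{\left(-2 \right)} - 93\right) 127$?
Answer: $-11684$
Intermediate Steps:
$o{\left(h \right)} = 1$ ($o{\left(h \right)} = \frac{2 h}{2 h} = 2 h \frac{1}{2 h} = 1$)
$\left(o{\left(-2 \right)} - 93\right) 127 = \left(1 - 93\right) 127 = \left(-92\right) 127 = -11684$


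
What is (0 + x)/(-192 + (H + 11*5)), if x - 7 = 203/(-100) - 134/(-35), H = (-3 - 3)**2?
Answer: -6159/70700 ≈ -0.087115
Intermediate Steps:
H = 36 (H = (-6)**2 = 36)
x = 6159/700 (x = 7 + (203/(-100) - 134/(-35)) = 7 + (203*(-1/100) - 134*(-1/35)) = 7 + (-203/100 + 134/35) = 7 + 1259/700 = 6159/700 ≈ 8.7986)
(0 + x)/(-192 + (H + 11*5)) = (0 + 6159/700)/(-192 + (36 + 11*5)) = 6159/(700*(-192 + (36 + 55))) = 6159/(700*(-192 + 91)) = (6159/700)/(-101) = (6159/700)*(-1/101) = -6159/70700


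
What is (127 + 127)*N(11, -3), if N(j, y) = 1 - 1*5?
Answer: -1016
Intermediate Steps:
N(j, y) = -4 (N(j, y) = 1 - 5 = -4)
(127 + 127)*N(11, -3) = (127 + 127)*(-4) = 254*(-4) = -1016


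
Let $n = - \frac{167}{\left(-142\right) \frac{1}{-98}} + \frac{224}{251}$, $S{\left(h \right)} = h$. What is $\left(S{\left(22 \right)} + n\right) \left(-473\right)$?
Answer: $\frac{778542391}{17821} \approx 43687.0$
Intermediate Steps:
$n = - \frac{2038029}{17821}$ ($n = - \frac{167}{\left(-142\right) \left(- \frac{1}{98}\right)} + 224 \cdot \frac{1}{251} = - \frac{167}{\frac{71}{49}} + \frac{224}{251} = \left(-167\right) \frac{49}{71} + \frac{224}{251} = - \frac{8183}{71} + \frac{224}{251} = - \frac{2038029}{17821} \approx -114.36$)
$\left(S{\left(22 \right)} + n\right) \left(-473\right) = \left(22 - \frac{2038029}{17821}\right) \left(-473\right) = \left(- \frac{1645967}{17821}\right) \left(-473\right) = \frac{778542391}{17821}$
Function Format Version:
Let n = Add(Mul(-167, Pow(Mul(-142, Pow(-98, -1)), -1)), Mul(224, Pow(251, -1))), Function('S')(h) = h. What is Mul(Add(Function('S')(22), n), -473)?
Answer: Rational(778542391, 17821) ≈ 43687.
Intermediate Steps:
n = Rational(-2038029, 17821) (n = Add(Mul(-167, Pow(Mul(-142, Rational(-1, 98)), -1)), Mul(224, Rational(1, 251))) = Add(Mul(-167, Pow(Rational(71, 49), -1)), Rational(224, 251)) = Add(Mul(-167, Rational(49, 71)), Rational(224, 251)) = Add(Rational(-8183, 71), Rational(224, 251)) = Rational(-2038029, 17821) ≈ -114.36)
Mul(Add(Function('S')(22), n), -473) = Mul(Add(22, Rational(-2038029, 17821)), -473) = Mul(Rational(-1645967, 17821), -473) = Rational(778542391, 17821)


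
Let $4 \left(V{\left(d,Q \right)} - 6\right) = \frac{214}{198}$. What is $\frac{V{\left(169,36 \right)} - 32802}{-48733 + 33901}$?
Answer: $\frac{12987109}{5873472} \approx 2.2111$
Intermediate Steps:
$V{\left(d,Q \right)} = \frac{2483}{396}$ ($V{\left(d,Q \right)} = 6 + \frac{214 \cdot \frac{1}{198}}{4} = 6 + \frac{1}{4} \cdot \frac{107}{99} = 6 + \frac{107}{396} = \frac{2483}{396}$)
$\frac{V{\left(169,36 \right)} - 32802}{-48733 + 33901} = \frac{\frac{2483}{396} - 32802}{-48733 + 33901} = - \frac{12987109}{396 \left(-14832\right)} = \left(- \frac{12987109}{396}\right) \left(- \frac{1}{14832}\right) = \frac{12987109}{5873472}$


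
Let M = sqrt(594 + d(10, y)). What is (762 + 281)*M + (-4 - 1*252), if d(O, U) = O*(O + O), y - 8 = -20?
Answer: -256 + 1043*sqrt(794) ≈ 29134.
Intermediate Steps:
y = -12 (y = 8 - 20 = -12)
d(O, U) = 2*O**2 (d(O, U) = O*(2*O) = 2*O**2)
M = sqrt(794) (M = sqrt(594 + 2*10**2) = sqrt(594 + 2*100) = sqrt(594 + 200) = sqrt(794) ≈ 28.178)
(762 + 281)*M + (-4 - 1*252) = (762 + 281)*sqrt(794) + (-4 - 1*252) = 1043*sqrt(794) + (-4 - 252) = 1043*sqrt(794) - 256 = -256 + 1043*sqrt(794)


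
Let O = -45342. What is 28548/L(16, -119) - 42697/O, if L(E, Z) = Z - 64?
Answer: -7030655/45342 ≈ -155.06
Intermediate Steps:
L(E, Z) = -64 + Z
28548/L(16, -119) - 42697/O = 28548/(-64 - 119) - 42697/(-45342) = 28548/(-183) - 42697*(-1/45342) = 28548*(-1/183) + 42697/45342 = -156 + 42697/45342 = -7030655/45342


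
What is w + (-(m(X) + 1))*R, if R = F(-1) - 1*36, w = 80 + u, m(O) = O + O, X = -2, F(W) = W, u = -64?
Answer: -95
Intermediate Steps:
m(O) = 2*O
w = 16 (w = 80 - 64 = 16)
R = -37 (R = -1 - 1*36 = -1 - 36 = -37)
w + (-(m(X) + 1))*R = 16 - (2*(-2) + 1)*(-37) = 16 - (-4 + 1)*(-37) = 16 - 1*(-3)*(-37) = 16 + 3*(-37) = 16 - 111 = -95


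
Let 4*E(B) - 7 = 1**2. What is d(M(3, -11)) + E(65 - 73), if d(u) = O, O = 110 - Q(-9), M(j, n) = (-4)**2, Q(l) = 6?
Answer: 106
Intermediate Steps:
M(j, n) = 16
O = 104 (O = 110 - 1*6 = 110 - 6 = 104)
d(u) = 104
E(B) = 2 (E(B) = 7/4 + (1/4)*1**2 = 7/4 + (1/4)*1 = 7/4 + 1/4 = 2)
d(M(3, -11)) + E(65 - 73) = 104 + 2 = 106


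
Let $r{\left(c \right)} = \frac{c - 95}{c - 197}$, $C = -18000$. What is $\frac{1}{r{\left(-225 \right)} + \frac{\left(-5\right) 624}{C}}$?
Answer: $\frac{15825}{14743} \approx 1.0734$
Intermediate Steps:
$r{\left(c \right)} = \frac{-95 + c}{-197 + c}$
$\frac{1}{r{\left(-225 \right)} + \frac{\left(-5\right) 624}{C}} = \frac{1}{\frac{-95 - 225}{-197 - 225} + \frac{\left(-5\right) 624}{-18000}} = \frac{1}{\frac{1}{-422} \left(-320\right) - - \frac{13}{75}} = \frac{1}{\left(- \frac{1}{422}\right) \left(-320\right) + \frac{13}{75}} = \frac{1}{\frac{160}{211} + \frac{13}{75}} = \frac{1}{\frac{14743}{15825}} = \frac{15825}{14743}$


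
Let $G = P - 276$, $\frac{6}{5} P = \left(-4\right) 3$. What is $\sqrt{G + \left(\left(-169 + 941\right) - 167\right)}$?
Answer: $\sqrt{319} \approx 17.861$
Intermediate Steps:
$P = -10$ ($P = \frac{5 \left(\left(-4\right) 3\right)}{6} = \frac{5}{6} \left(-12\right) = -10$)
$G = -286$ ($G = -10 - 276 = -286$)
$\sqrt{G + \left(\left(-169 + 941\right) - 167\right)} = \sqrt{-286 + \left(\left(-169 + 941\right) - 167\right)} = \sqrt{-286 + \left(772 - 167\right)} = \sqrt{-286 + 605} = \sqrt{319}$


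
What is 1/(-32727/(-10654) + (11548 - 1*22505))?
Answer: -10654/116703151 ≈ -9.1291e-5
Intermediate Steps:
1/(-32727/(-10654) + (11548 - 1*22505)) = 1/(-32727*(-1/10654) + (11548 - 22505)) = 1/(32727/10654 - 10957) = 1/(-116703151/10654) = -10654/116703151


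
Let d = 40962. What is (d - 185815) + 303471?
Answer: 158618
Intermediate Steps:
(d - 185815) + 303471 = (40962 - 185815) + 303471 = -144853 + 303471 = 158618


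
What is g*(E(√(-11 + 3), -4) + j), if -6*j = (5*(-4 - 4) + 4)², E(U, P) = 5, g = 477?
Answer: -100647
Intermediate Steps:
j = -216 (j = -(5*(-4 - 4) + 4)²/6 = -(5*(-8) + 4)²/6 = -(-40 + 4)²/6 = -⅙*(-36)² = -⅙*1296 = -216)
g*(E(√(-11 + 3), -4) + j) = 477*(5 - 216) = 477*(-211) = -100647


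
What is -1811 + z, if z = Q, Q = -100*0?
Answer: -1811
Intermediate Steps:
Q = 0
z = 0
-1811 + z = -1811 + 0 = -1811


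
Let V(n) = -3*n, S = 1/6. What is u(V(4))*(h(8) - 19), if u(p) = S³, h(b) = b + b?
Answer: -1/72 ≈ -0.013889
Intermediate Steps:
S = ⅙ ≈ 0.16667
h(b) = 2*b
u(p) = 1/216 (u(p) = (⅙)³ = 1/216)
u(V(4))*(h(8) - 19) = (2*8 - 19)/216 = (16 - 19)/216 = (1/216)*(-3) = -1/72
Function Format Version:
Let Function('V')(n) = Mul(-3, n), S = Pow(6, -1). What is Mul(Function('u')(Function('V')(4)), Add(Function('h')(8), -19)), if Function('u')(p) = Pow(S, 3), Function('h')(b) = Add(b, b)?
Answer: Rational(-1, 72) ≈ -0.013889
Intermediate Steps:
S = Rational(1, 6) ≈ 0.16667
Function('h')(b) = Mul(2, b)
Function('u')(p) = Rational(1, 216) (Function('u')(p) = Pow(Rational(1, 6), 3) = Rational(1, 216))
Mul(Function('u')(Function('V')(4)), Add(Function('h')(8), -19)) = Mul(Rational(1, 216), Add(Mul(2, 8), -19)) = Mul(Rational(1, 216), Add(16, -19)) = Mul(Rational(1, 216), -3) = Rational(-1, 72)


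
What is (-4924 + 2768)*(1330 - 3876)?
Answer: 5489176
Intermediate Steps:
(-4924 + 2768)*(1330 - 3876) = -2156*(-2546) = 5489176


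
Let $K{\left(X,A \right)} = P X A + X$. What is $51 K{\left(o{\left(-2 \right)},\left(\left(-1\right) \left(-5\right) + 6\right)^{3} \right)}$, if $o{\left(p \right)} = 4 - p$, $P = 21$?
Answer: $8553312$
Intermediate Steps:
$K{\left(X,A \right)} = X + 21 A X$ ($K{\left(X,A \right)} = 21 X A + X = 21 A X + X = X + 21 A X$)
$51 K{\left(o{\left(-2 \right)},\left(\left(-1\right) \left(-5\right) + 6\right)^{3} \right)} = 51 \left(4 - -2\right) \left(1 + 21 \left(\left(-1\right) \left(-5\right) + 6\right)^{3}\right) = 51 \left(4 + 2\right) \left(1 + 21 \left(5 + 6\right)^{3}\right) = 51 \cdot 6 \left(1 + 21 \cdot 11^{3}\right) = 51 \cdot 6 \left(1 + 21 \cdot 1331\right) = 51 \cdot 6 \left(1 + 27951\right) = 51 \cdot 6 \cdot 27952 = 51 \cdot 167712 = 8553312$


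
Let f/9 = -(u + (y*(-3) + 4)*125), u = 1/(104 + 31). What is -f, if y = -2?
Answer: 168751/15 ≈ 11250.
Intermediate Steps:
u = 1/135 ≈ 0.0074074
f = -168751/15 (f = 9*(-(1/135 + (-2*(-3) + 4)*125)) = 9*(-(1/135 + (6 + 4)*125)) = 9*(-(1/135 + 10*125)) = 9*(-(1/135 + 1250)) = 9*(-1*168751/135) = 9*(-168751/135) = -168751/15 ≈ -11250.)
-f = -1*(-168751/15) = 168751/15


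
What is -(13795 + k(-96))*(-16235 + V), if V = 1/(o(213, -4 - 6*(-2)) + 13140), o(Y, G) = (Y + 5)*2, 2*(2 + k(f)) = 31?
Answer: 6086962416503/27152 ≈ 2.2418e+8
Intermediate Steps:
k(f) = 27/2 (k(f) = -2 + (½)*31 = -2 + 31/2 = 27/2)
o(Y, G) = 10 + 2*Y (o(Y, G) = (5 + Y)*2 = 10 + 2*Y)
V = 1/13576 (V = 1/((10 + 2*213) + 13140) = 1/((10 + 426) + 13140) = 1/(436 + 13140) = 1/13576 ≈ 7.3659e-5)
-(13795 + k(-96))*(-16235 + V) = -(13795 + 27/2)*(-16235 + 1/13576) = -27617*(-220406359)/(2*13576) = -1*(-6086962416503/27152) = 6086962416503/27152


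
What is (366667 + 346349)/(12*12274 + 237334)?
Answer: 356508/192311 ≈ 1.8538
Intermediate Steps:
(366667 + 346349)/(12*12274 + 237334) = 713016/(147288 + 237334) = 713016/384622 = 713016*(1/384622) = 356508/192311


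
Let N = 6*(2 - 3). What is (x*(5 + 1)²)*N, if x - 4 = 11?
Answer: -3240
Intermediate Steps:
N = -6 (N = 6*(-1) = -6)
x = 15 (x = 4 + 11 = 15)
(x*(5 + 1)²)*N = (15*(5 + 1)²)*(-6) = (15*6²)*(-6) = (15*36)*(-6) = 540*(-6) = -3240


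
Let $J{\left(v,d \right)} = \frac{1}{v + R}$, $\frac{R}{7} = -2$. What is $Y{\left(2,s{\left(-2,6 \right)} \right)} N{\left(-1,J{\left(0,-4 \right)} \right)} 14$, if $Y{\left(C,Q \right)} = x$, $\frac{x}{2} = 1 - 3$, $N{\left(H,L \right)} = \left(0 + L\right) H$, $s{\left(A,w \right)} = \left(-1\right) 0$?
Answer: $-4$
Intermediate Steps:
$R = -14$ ($R = 7 \left(-2\right) = -14$)
$J{\left(v,d \right)} = \frac{1}{-14 + v}$ ($J{\left(v,d \right)} = \frac{1}{v - 14} = \frac{1}{-14 + v}$)
$s{\left(A,w \right)} = 0$
$N{\left(H,L \right)} = H L$ ($N{\left(H,L \right)} = L H = H L$)
$x = -4$ ($x = 2 \left(1 - 3\right) = 2 \left(-2\right) = -4$)
$Y{\left(C,Q \right)} = -4$
$Y{\left(2,s{\left(-2,6 \right)} \right)} N{\left(-1,J{\left(0,-4 \right)} \right)} 14 = - 4 \left(- \frac{1}{-14 + 0}\right) 14 = - 4 \left(- \frac{1}{-14}\right) 14 = - 4 \left(\left(-1\right) \left(- \frac{1}{14}\right)\right) 14 = \left(-4\right) \frac{1}{14} \cdot 14 = \left(- \frac{2}{7}\right) 14 = -4$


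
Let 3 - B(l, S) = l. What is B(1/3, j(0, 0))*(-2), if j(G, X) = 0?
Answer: -16/3 ≈ -5.3333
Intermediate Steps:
B(l, S) = 3 - l
B(1/3, j(0, 0))*(-2) = (3 - 1/3)*(-2) = (3 - 1*⅓)*(-2) = (3 - ⅓)*(-2) = (8/3)*(-2) = -16/3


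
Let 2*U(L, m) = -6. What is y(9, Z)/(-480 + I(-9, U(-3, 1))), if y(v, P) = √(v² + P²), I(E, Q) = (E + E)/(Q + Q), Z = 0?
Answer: -1/53 ≈ -0.018868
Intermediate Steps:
U(L, m) = -3 (U(L, m) = (½)*(-6) = -3)
I(E, Q) = E/Q (I(E, Q) = (2*E)/((2*Q)) = (2*E)*(1/(2*Q)) = E/Q)
y(v, P) = √(P² + v²)
y(9, Z)/(-480 + I(-9, U(-3, 1))) = √(0² + 9²)/(-480 - 9/(-3)) = √(0 + 81)/(-480 - 9*(-⅓)) = √81/(-480 + 3) = 9/(-477) = 9*(-1/477) = -1/53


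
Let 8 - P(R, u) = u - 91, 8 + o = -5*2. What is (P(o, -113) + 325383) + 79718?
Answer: 405313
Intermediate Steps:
o = -18 (o = -8 - 5*2 = -8 - 10 = -18)
P(R, u) = 99 - u (P(R, u) = 8 - (u - 91) = 8 - (-91 + u) = 8 + (91 - u) = 99 - u)
(P(o, -113) + 325383) + 79718 = ((99 - 1*(-113)) + 325383) + 79718 = ((99 + 113) + 325383) + 79718 = (212 + 325383) + 79718 = 325595 + 79718 = 405313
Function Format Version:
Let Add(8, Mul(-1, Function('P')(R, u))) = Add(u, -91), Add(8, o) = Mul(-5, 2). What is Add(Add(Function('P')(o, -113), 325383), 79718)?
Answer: 405313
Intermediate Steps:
o = -18 (o = Add(-8, Mul(-5, 2)) = Add(-8, -10) = -18)
Function('P')(R, u) = Add(99, Mul(-1, u)) (Function('P')(R, u) = Add(8, Mul(-1, Add(u, -91))) = Add(8, Mul(-1, Add(-91, u))) = Add(8, Add(91, Mul(-1, u))) = Add(99, Mul(-1, u)))
Add(Add(Function('P')(o, -113), 325383), 79718) = Add(Add(Add(99, Mul(-1, -113)), 325383), 79718) = Add(Add(Add(99, 113), 325383), 79718) = Add(Add(212, 325383), 79718) = Add(325595, 79718) = 405313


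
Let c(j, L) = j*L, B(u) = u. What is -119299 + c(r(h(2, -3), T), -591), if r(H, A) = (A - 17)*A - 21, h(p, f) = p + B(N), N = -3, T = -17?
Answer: -448486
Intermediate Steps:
h(p, f) = -3 + p (h(p, f) = p - 3 = -3 + p)
r(H, A) = -21 + A*(-17 + A) (r(H, A) = (-17 + A)*A - 21 = A*(-17 + A) - 21 = -21 + A*(-17 + A))
c(j, L) = L*j
-119299 + c(r(h(2, -3), T), -591) = -119299 - 591*(-21 + (-17)² - 17*(-17)) = -119299 - 591*(-21 + 289 + 289) = -119299 - 591*557 = -119299 - 329187 = -448486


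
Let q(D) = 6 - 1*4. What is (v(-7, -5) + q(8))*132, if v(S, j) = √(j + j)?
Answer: 264 + 132*I*√10 ≈ 264.0 + 417.42*I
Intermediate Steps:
v(S, j) = √2*√j (v(S, j) = √(2*j) = √2*√j)
q(D) = 2 (q(D) = 6 - 4 = 2)
(v(-7, -5) + q(8))*132 = (√2*√(-5) + 2)*132 = (√2*(I*√5) + 2)*132 = (I*√10 + 2)*132 = (2 + I*√10)*132 = 264 + 132*I*√10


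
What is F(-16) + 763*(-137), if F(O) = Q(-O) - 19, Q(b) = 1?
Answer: -104549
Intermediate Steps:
F(O) = -18 (F(O) = 1 - 19 = -18)
F(-16) + 763*(-137) = -18 + 763*(-137) = -18 - 104531 = -104549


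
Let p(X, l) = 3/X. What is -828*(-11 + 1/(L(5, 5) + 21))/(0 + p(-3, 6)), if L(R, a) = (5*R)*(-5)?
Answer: -237015/26 ≈ -9116.0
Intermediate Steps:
L(R, a) = -25*R
-828*(-11 + 1/(L(5, 5) + 21))/(0 + p(-3, 6)) = -828*(-11 + 1/(-25*5 + 21))/(0 + 3/(-3)) = -828*(-11 + 1/(-125 + 21))/(0 + 3*(-⅓)) = -828*(-11 + 1/(-104))/(0 - 1) = -828*(-11 - 1/104)/(-1) = -(-237015)*(-1)/26 = -828*1145/104 = -237015/26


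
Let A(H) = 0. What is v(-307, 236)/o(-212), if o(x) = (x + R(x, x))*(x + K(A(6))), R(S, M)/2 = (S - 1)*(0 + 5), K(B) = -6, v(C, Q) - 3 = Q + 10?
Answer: 249/510556 ≈ 0.00048770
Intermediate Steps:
v(C, Q) = 13 + Q (v(C, Q) = 3 + (Q + 10) = 3 + (10 + Q) = 13 + Q)
R(S, M) = -10 + 10*S (R(S, M) = 2*((S - 1)*(0 + 5)) = 2*((-1 + S)*5) = 2*(-5 + 5*S) = -10 + 10*S)
o(x) = (-10 + 11*x)*(-6 + x) (o(x) = (x + (-10 + 10*x))*(x - 6) = (-10 + 11*x)*(-6 + x))
v(-307, 236)/o(-212) = (13 + 236)/(60 - 76*(-212) + 11*(-212)**2) = 249/(60 + 16112 + 11*44944) = 249/(60 + 16112 + 494384) = 249/510556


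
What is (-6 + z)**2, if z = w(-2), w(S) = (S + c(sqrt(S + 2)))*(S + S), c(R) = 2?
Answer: 36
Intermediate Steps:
w(S) = 2*S*(2 + S) (w(S) = (S + 2)*(S + S) = (2 + S)*(2*S) = 2*S*(2 + S))
z = 0 (z = 2*(-2)*(2 - 2) = 2*(-2)*0 = 0)
(-6 + z)**2 = (-6 + 0)**2 = (-6)**2 = 36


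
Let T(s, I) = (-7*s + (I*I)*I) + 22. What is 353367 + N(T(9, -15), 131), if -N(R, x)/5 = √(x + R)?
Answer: 353367 - 15*I*√365 ≈ 3.5337e+5 - 286.57*I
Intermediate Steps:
T(s, I) = 22 + I³ - 7*s (T(s, I) = (-7*s + I²*I) + 22 = (-7*s + I³) + 22 = (I³ - 7*s) + 22 = 22 + I³ - 7*s)
N(R, x) = -5*√(R + x) (N(R, x) = -5*√(x + R) = -5*√(R + x))
353367 + N(T(9, -15), 131) = 353367 - 5*√((22 + (-15)³ - 7*9) + 131) = 353367 - 5*√((22 - 3375 - 63) + 131) = 353367 - 5*√(-3416 + 131) = 353367 - 15*I*√365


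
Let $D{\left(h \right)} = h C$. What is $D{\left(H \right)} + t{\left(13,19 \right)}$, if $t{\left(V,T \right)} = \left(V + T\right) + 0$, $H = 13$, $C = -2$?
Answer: $6$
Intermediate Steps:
$t{\left(V,T \right)} = T + V$ ($t{\left(V,T \right)} = \left(T + V\right) + 0 = T + V$)
$D{\left(h \right)} = - 2 h$ ($D{\left(h \right)} = h \left(-2\right) = - 2 h$)
$D{\left(H \right)} + t{\left(13,19 \right)} = \left(-2\right) 13 + \left(19 + 13\right) = -26 + 32 = 6$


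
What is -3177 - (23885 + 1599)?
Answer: -28661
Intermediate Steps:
-3177 - (23885 + 1599) = -3177 - 1*25484 = -3177 - 25484 = -28661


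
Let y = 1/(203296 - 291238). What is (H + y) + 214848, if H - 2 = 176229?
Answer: 34392269417/87942 ≈ 3.9108e+5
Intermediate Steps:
H = 176231 (H = 2 + 176229 = 176231)
y = -1/87942 (y = 1/(-87942) = -1/87942 ≈ -1.1371e-5)
(H + y) + 214848 = (176231 - 1/87942) + 214848 = 15498106601/87942 + 214848 = 34392269417/87942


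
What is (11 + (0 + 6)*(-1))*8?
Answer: 40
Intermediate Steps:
(11 + (0 + 6)*(-1))*8 = (11 + 6*(-1))*8 = (11 - 6)*8 = 5*8 = 40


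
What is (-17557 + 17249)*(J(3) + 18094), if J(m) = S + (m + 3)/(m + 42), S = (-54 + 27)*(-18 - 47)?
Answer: -91702996/15 ≈ -6.1135e+6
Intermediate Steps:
S = 1755 (S = -27*(-65) = 1755)
J(m) = 1755 + (3 + m)/(42 + m) (J(m) = 1755 + (m + 3)/(m + 42) = 1755 + (3 + m)/(42 + m))
(-17557 + 17249)*(J(3) + 18094) = (-17557 + 17249)*((73713 + 1756*3)/(42 + 3) + 18094) = -308*((73713 + 5268)/45 + 18094) = -308*((1/45)*78981 + 18094) = -308*(26327/15 + 18094) = -308*297737/15 = -91702996/15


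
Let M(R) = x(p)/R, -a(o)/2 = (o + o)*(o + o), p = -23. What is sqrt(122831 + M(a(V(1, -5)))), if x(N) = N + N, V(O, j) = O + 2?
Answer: sqrt(4421939)/6 ≈ 350.47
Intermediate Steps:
V(O, j) = 2 + O
x(N) = 2*N
a(o) = -8*o**2 (a(o) = -2*(o + o)*(o + o) = -2*2*o*2*o = -8*o**2)
M(R) = -46/R (M(R) = (2*(-23))/R = -46/R)
sqrt(122831 + M(a(V(1, -5)))) = sqrt(122831 - 46*(-1/(8*(2 + 1)**2))) = sqrt(122831 - 46/((-8*3**2))) = sqrt(122831 - 46/((-8*9))) = sqrt(122831 - 46/(-72)) = sqrt(122831 - 46*(-1/72)) = sqrt(122831 + 23/36) = sqrt(4421939/36) = sqrt(4421939)/6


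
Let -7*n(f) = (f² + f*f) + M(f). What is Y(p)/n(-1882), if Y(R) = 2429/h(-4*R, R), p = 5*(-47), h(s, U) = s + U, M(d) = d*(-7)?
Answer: -17003/5003400510 ≈ -3.3983e-6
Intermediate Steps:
M(d) = -7*d
n(f) = f - 2*f²/7 (n(f) = -((f² + f*f) - 7*f)/7 = -((f² + f²) - 7*f)/7 = -(2*f² - 7*f)/7 = -(-7*f + 2*f²)/7 = f - 2*f²/7)
h(s, U) = U + s
p = -235
Y(R) = -2429/(3*R) (Y(R) = 2429/(R - 4*R) = 2429/((-3*R)) = 2429*(-1/(3*R)) = -2429/(3*R))
Y(p)/n(-1882) = (-2429/3/(-235))/(((⅐)*(-1882)*(7 - 2*(-1882)))) = (-2429/3*(-1/235))/(((⅐)*(-1882)*(7 + 3764))) = 2429/(705*(((⅐)*(-1882)*3771))) = 2429/(705*(-7097022/7)) = (2429/705)*(-7/7097022) = -17003/5003400510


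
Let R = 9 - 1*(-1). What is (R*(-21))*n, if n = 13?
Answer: -2730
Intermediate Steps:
R = 10 (R = 9 + 1 = 10)
(R*(-21))*n = (10*(-21))*13 = -210*13 = -2730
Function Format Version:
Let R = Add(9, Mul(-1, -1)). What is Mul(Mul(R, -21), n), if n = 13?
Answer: -2730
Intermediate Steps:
R = 10 (R = Add(9, 1) = 10)
Mul(Mul(R, -21), n) = Mul(Mul(10, -21), 13) = Mul(-210, 13) = -2730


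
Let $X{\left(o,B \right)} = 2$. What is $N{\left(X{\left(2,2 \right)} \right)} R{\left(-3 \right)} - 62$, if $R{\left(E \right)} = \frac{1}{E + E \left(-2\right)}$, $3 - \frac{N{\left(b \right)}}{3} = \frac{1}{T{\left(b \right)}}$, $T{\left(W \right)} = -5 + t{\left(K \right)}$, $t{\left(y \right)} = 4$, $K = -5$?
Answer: $-58$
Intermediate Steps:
$T{\left(W \right)} = -1$ ($T{\left(W \right)} = -5 + 4 = -1$)
$N{\left(b \right)} = 12$ ($N{\left(b \right)} = 9 - \frac{3}{-1} = 9 - -3 = 9 + 3 = 12$)
$R{\left(E \right)} = - \frac{1}{E}$ ($R{\left(E \right)} = \frac{1}{E - 2 E} = \frac{1}{\left(-1\right) E} = - \frac{1}{E}$)
$N{\left(X{\left(2,2 \right)} \right)} R{\left(-3 \right)} - 62 = 12 \left(- \frac{1}{-3}\right) - 62 = 12 \left(\left(-1\right) \left(- \frac{1}{3}\right)\right) - 62 = 12 \cdot \frac{1}{3} - 62 = 4 - 62 = -58$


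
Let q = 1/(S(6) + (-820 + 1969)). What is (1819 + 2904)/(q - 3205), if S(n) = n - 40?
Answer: -5266145/3573574 ≈ -1.4736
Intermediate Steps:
S(n) = -40 + n
q = 1/1115 (q = 1/((-40 + 6) + (-820 + 1969)) = 1/(-34 + 1149) = 1/1115 ≈ 0.00089686)
(1819 + 2904)/(q - 3205) = (1819 + 2904)/(1/1115 - 3205) = 4723/(-3573574/1115) = 4723*(-1115/3573574) = -5266145/3573574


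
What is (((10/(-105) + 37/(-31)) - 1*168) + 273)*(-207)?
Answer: -4658604/217 ≈ -21468.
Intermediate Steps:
(((10/(-105) + 37/(-31)) - 1*168) + 273)*(-207) = (((10*(-1/105) + 37*(-1/31)) - 168) + 273)*(-207) = (((-2/21 - 37/31) - 168) + 273)*(-207) = ((-839/651 - 168) + 273)*(-207) = (-110207/651 + 273)*(-207) = (67516/651)*(-207) = -4658604/217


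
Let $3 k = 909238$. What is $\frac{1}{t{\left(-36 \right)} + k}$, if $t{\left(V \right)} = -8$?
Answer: $\frac{3}{909214} \approx 3.2996 \cdot 10^{-6}$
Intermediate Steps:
$k = \frac{909238}{3}$ ($k = \frac{1}{3} \cdot 909238 = \frac{909238}{3} \approx 3.0308 \cdot 10^{5}$)
$\frac{1}{t{\left(-36 \right)} + k} = \frac{1}{-8 + \frac{909238}{3}} = \frac{1}{\frac{909214}{3}} = \frac{3}{909214}$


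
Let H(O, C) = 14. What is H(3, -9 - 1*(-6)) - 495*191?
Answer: -94531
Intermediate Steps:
H(3, -9 - 1*(-6)) - 495*191 = 14 - 495*191 = 14 - 94545 = -94531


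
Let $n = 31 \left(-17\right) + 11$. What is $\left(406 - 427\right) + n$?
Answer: $-537$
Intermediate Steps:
$n = -516$ ($n = -527 + 11 = -516$)
$\left(406 - 427\right) + n = \left(406 - 427\right) - 516 = -21 - 516 = -537$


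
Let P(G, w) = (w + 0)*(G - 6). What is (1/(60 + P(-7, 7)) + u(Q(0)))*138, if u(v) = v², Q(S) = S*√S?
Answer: -138/31 ≈ -4.4516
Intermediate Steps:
Q(S) = S^(3/2)
P(G, w) = w*(-6 + G)
(1/(60 + P(-7, 7)) + u(Q(0)))*138 = (1/(60 + 7*(-6 - 7)) + (0^(3/2))²)*138 = (1/(60 + 7*(-13)) + 0²)*138 = (1/(60 - 91) + 0)*138 = (1/(-31) + 0)*138 = (-1/31 + 0)*138 = -1/31*138 = -138/31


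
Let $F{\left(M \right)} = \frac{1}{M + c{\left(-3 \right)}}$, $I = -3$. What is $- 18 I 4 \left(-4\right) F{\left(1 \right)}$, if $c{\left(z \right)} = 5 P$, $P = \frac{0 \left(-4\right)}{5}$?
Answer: $-864$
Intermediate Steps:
$P = 0$ ($P = 0 \cdot \frac{1}{5} = 0$)
$c{\left(z \right)} = 0$ ($c{\left(z \right)} = 5 \cdot 0 = 0$)
$F{\left(M \right)} = \frac{1}{M}$ ($F{\left(M \right)} = \frac{1}{M + 0} = \frac{1}{M}$)
$- 18 I 4 \left(-4\right) F{\left(1 \right)} = \frac{\left(-18\right) \left(-3\right) 4 \left(-4\right)}{1} = - 18 \left(\left(-12\right) \left(-4\right)\right) 1 = \left(-18\right) 48 \cdot 1 = \left(-864\right) 1 = -864$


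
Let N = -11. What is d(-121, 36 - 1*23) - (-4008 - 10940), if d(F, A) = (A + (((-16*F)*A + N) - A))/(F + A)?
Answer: 1589227/108 ≈ 14715.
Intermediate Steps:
d(F, A) = (-11 - 16*A*F)/(A + F) (d(F, A) = (A + (((-16*F)*A - 11) - A))/(F + A) = (A + ((-16*A*F - 11) - A))/(A + F) = (A + ((-11 - 16*A*F) - A))/(A + F) = (A + (-11 - A - 16*A*F))/(A + F) = (-11 - 16*A*F)/(A + F))
d(-121, 36 - 1*23) - (-4008 - 10940) = (-11 - 16*(36 - 1*23)*(-121))/((36 - 1*23) - 121) - (-4008 - 10940) = (-11 - 16*(36 - 23)*(-121))/((36 - 23) - 121) - 1*(-14948) = (-11 - 16*13*(-121))/(13 - 121) + 14948 = (-11 + 25168)/(-108) + 14948 = -1/108*25157 + 14948 = -25157/108 + 14948 = 1589227/108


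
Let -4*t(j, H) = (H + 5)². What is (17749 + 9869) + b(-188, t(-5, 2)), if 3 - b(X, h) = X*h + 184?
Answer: 25134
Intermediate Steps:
t(j, H) = -(5 + H)²/4 (t(j, H) = -(H + 5)²/4 = -(5 + H)²/4)
b(X, h) = -181 - X*h (b(X, h) = 3 - (X*h + 184) = 3 - (184 + X*h) = 3 + (-184 - X*h) = -181 - X*h)
(17749 + 9869) + b(-188, t(-5, 2)) = (17749 + 9869) + (-181 - 1*(-188)*(-(5 + 2)²/4)) = 27618 + (-181 - 1*(-188)*(-¼*7²)) = 27618 + (-181 - 1*(-188)*(-¼*49)) = 27618 + (-181 - 1*(-188)*(-49/4)) = 27618 + (-181 - 2303) = 27618 - 2484 = 25134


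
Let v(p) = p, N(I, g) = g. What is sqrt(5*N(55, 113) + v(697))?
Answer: sqrt(1262) ≈ 35.525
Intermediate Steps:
sqrt(5*N(55, 113) + v(697)) = sqrt(5*113 + 697) = sqrt(565 + 697) = sqrt(1262)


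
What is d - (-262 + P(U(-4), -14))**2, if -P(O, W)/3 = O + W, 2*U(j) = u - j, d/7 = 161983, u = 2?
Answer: 1081440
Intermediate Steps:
d = 1133881 (d = 7*161983 = 1133881)
U(j) = 1 - j/2 (U(j) = (2 - j)/2 = 1 - j/2)
P(O, W) = -3*O - 3*W (P(O, W) = -3*(O + W) = -3*O - 3*W)
d - (-262 + P(U(-4), -14))**2 = 1133881 - (-262 + (-3*(1 - 1/2*(-4)) - 3*(-14)))**2 = 1133881 - (-262 + (-3*(1 + 2) + 42))**2 = 1133881 - (-262 + (-3*3 + 42))**2 = 1133881 - (-262 + (-9 + 42))**2 = 1133881 - (-262 + 33)**2 = 1133881 - 1*(-229)**2 = 1133881 - 1*52441 = 1133881 - 52441 = 1081440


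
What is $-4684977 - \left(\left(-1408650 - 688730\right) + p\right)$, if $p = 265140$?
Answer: $-2852737$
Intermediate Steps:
$-4684977 - \left(\left(-1408650 - 688730\right) + p\right) = -4684977 - \left(\left(-1408650 - 688730\right) + 265140\right) = -4684977 - \left(-2097380 + 265140\right) = -4684977 - -1832240 = -4684977 + 1832240 = -2852737$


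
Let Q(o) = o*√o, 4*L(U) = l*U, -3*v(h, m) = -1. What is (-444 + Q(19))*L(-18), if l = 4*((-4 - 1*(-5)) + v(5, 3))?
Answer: 10656 - 456*√19 ≈ 8668.3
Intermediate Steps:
v(h, m) = ⅓ (v(h, m) = -⅓*(-1) = ⅓)
l = 16/3 (l = 4*((-4 - 1*(-5)) + ⅓) = 4*((-4 + 5) + ⅓) = 4*(1 + ⅓) = 4*(4/3) = 16/3 ≈ 5.3333)
L(U) = 4*U/3 (L(U) = (16*U/3)/4 = 4*U/3)
Q(o) = o^(3/2)
(-444 + Q(19))*L(-18) = (-444 + 19^(3/2))*((4/3)*(-18)) = (-444 + 19*√19)*(-24) = 10656 - 456*√19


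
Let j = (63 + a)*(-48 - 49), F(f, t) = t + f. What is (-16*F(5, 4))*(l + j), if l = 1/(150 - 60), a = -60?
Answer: 209512/5 ≈ 41902.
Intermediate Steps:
F(f, t) = f + t
l = 1/90 ≈ 0.011111
j = -291 (j = (63 - 60)*(-48 - 49) = 3*(-97) = -291)
(-16*F(5, 4))*(l + j) = (-16*(5 + 4))*(1/90 - 291) = -16*9*(-26189/90) = -144*(-26189/90) = 209512/5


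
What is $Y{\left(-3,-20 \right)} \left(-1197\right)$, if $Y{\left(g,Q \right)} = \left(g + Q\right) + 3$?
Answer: $23940$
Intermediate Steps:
$Y{\left(g,Q \right)} = 3 + Q + g$ ($Y{\left(g,Q \right)} = \left(Q + g\right) + 3 = 3 + Q + g$)
$Y{\left(-3,-20 \right)} \left(-1197\right) = \left(3 - 20 - 3\right) \left(-1197\right) = \left(-20\right) \left(-1197\right) = 23940$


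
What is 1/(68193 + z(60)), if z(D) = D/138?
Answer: 23/1568449 ≈ 1.4664e-5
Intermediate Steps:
z(D) = D/138 (z(D) = D*(1/138) = D/138)
1/(68193 + z(60)) = 1/(68193 + (1/138)*60) = 1/(68193 + 10/23) = 1/(1568449/23) = 23/1568449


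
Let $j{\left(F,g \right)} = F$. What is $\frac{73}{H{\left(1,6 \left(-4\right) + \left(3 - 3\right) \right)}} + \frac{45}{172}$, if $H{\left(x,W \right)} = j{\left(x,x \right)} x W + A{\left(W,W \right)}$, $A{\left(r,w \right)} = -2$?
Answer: $- \frac{5693}{2236} \approx -2.5461$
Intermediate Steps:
$H{\left(x,W \right)} = -2 + W x^{2}$ ($H{\left(x,W \right)} = x x W - 2 = x^{2} W - 2 = W x^{2} - 2 = -2 + W x^{2}$)
$\frac{73}{H{\left(1,6 \left(-4\right) + \left(3 - 3\right) \right)}} + \frac{45}{172} = \frac{73}{-2 + \left(6 \left(-4\right) + \left(3 - 3\right)\right) 1^{2}} + \frac{45}{172} = \frac{73}{-2 + \left(-24 + 0\right) 1} + 45 \cdot \frac{1}{172} = \frac{73}{-2 - 24} + \frac{45}{172} = \frac{73}{-26} + \frac{45}{172} = 73 \left(- \frac{1}{26}\right) + \frac{45}{172} = - \frac{73}{26} + \frac{45}{172} = - \frac{5693}{2236}$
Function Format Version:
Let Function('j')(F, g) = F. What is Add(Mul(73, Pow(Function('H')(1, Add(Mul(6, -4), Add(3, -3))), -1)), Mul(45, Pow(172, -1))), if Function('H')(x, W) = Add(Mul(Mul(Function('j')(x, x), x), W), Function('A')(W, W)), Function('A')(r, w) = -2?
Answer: Rational(-5693, 2236) ≈ -2.5461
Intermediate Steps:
Function('H')(x, W) = Add(-2, Mul(W, Pow(x, 2))) (Function('H')(x, W) = Add(Mul(Mul(x, x), W), -2) = Add(Mul(Pow(x, 2), W), -2) = Add(Mul(W, Pow(x, 2)), -2) = Add(-2, Mul(W, Pow(x, 2))))
Add(Mul(73, Pow(Function('H')(1, Add(Mul(6, -4), Add(3, -3))), -1)), Mul(45, Pow(172, -1))) = Add(Mul(73, Pow(Add(-2, Mul(Add(Mul(6, -4), Add(3, -3)), Pow(1, 2))), -1)), Mul(45, Pow(172, -1))) = Add(Mul(73, Pow(Add(-2, Mul(Add(-24, 0), 1)), -1)), Mul(45, Rational(1, 172))) = Add(Mul(73, Pow(Add(-2, Mul(-24, 1)), -1)), Rational(45, 172)) = Add(Mul(73, Pow(Add(-2, -24), -1)), Rational(45, 172)) = Add(Mul(73, Pow(-26, -1)), Rational(45, 172)) = Add(Mul(73, Rational(-1, 26)), Rational(45, 172)) = Add(Rational(-73, 26), Rational(45, 172)) = Rational(-5693, 2236)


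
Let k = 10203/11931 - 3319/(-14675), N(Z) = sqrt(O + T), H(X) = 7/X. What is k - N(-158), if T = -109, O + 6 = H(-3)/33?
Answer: 63109338/58362475 - 8*I*sqrt(1958)/33 ≈ 1.0813 - 10.727*I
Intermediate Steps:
O = -601/99 (O = -6 + (7/(-3))/33 = -6 + (7*(-1/3))*(1/33) = -6 - 7/3*1/33 = -6 - 7/99 = -601/99 ≈ -6.0707)
N(Z) = 8*I*sqrt(1958)/33 (N(Z) = sqrt(-601/99 - 109) = sqrt(-11392/99) = 8*I*sqrt(1958)/33)
k = 63109338/58362475 (k = 10203*(1/11931) - 3319*(-1/14675) = 3401/3977 + 3319/14675 = 63109338/58362475 ≈ 1.0813)
k - N(-158) = 63109338/58362475 - 8*I*sqrt(1958)/33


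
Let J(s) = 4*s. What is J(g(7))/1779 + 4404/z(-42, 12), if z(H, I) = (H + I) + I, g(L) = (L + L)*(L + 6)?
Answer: -434534/1779 ≈ -244.26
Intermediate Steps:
g(L) = 2*L*(6 + L) (g(L) = (2*L)*(6 + L) = 2*L*(6 + L))
z(H, I) = H + 2*I
J(g(7))/1779 + 4404/z(-42, 12) = (4*(2*7*(6 + 7)))/1779 + 4404/(-42 + 2*12) = (4*(2*7*13))*(1/1779) + 4404/(-42 + 24) = (4*182)*(1/1779) + 4404/(-18) = 728*(1/1779) + 4404*(-1/18) = 728/1779 - 734/3 = -434534/1779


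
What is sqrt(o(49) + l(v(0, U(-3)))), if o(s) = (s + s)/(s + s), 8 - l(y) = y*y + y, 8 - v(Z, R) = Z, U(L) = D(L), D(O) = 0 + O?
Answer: 3*I*sqrt(7) ≈ 7.9373*I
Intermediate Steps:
D(O) = O
U(L) = L
v(Z, R) = 8 - Z
l(y) = 8 - y - y**2 (l(y) = 8 - (y*y + y) = 8 - (y**2 + y) = 8 - (y + y**2) = 8 + (-y - y**2) = 8 - y - y**2)
o(s) = 1 (o(s) = (2*s)/((2*s)) = (2*s)*(1/(2*s)) = 1)
sqrt(o(49) + l(v(0, U(-3)))) = sqrt(1 + (8 - (8 - 1*0) - (8 - 1*0)**2)) = sqrt(1 + (8 - (8 + 0) - (8 + 0)**2)) = sqrt(1 + (8 - 1*8 - 1*8**2)) = sqrt(1 + (8 - 8 - 1*64)) = sqrt(1 + (8 - 8 - 64)) = sqrt(1 - 64) = sqrt(-63) = 3*I*sqrt(7)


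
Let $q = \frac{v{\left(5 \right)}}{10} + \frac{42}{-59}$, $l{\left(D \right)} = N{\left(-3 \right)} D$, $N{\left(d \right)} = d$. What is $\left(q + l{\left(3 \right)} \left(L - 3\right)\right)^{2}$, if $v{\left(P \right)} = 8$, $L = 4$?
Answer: $\frac{6911641}{87025} \approx 79.421$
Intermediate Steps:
$l{\left(D \right)} = - 3 D$
$q = \frac{26}{295}$ ($q = \frac{8}{10} + \frac{42}{-59} = 8 \cdot \frac{1}{10} + 42 \left(- \frac{1}{59}\right) = \frac{4}{5} - \frac{42}{59} = \frac{26}{295} \approx 0.088136$)
$\left(q + l{\left(3 \right)} \left(L - 3\right)\right)^{2} = \left(\frac{26}{295} + \left(-3\right) 3 \left(4 - 3\right)\right)^{2} = \left(\frac{26}{295} - 9\right)^{2} = \left(- \frac{2629}{295}\right)^{2} = \frac{6911641}{87025}$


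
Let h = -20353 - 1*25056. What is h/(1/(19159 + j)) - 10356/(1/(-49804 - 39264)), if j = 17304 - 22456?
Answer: 286344345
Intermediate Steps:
j = -5152
h = -45409 (h = -20353 - 25056 = -45409)
h/(1/(19159 + j)) - 10356/(1/(-49804 - 39264)) = -45409/(1/(19159 - 5152)) - 10356/(1/(-49804 - 39264)) = -45409/(1/14007) - 10356/(1/(-89068)) = -45409/1/14007 - 10356/(-1/89068) = -45409*14007 - 10356*(-89068) = -636043863 + 922388208 = 286344345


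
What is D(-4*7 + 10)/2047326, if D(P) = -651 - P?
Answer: -211/682442 ≈ -0.00030918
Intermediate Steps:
D(-4*7 + 10)/2047326 = (-651 - (-4*7 + 10))/2047326 = (-651 - (-28 + 10))*(1/2047326) = (-651 - 1*(-18))*(1/2047326) = (-651 + 18)*(1/2047326) = -633*1/2047326 = -211/682442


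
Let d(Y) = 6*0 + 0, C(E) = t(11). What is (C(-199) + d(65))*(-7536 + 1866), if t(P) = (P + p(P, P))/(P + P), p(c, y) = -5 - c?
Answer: 14175/11 ≈ 1288.6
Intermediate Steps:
t(P) = -5/(2*P) (t(P) = (P + (-5 - P))/(P + P) = -5*1/(2*P) = -5/(2*P))
C(E) = -5/22 (C(E) = -5/2/11 = -5/2*1/11 = -5/22)
d(Y) = 0 (d(Y) = 0 + 0 = 0)
(C(-199) + d(65))*(-7536 + 1866) = (-5/22 + 0)*(-7536 + 1866) = -5/22*(-5670) = 14175/11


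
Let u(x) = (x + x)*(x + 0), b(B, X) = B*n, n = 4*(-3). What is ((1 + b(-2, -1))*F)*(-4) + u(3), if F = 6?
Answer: -582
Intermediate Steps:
n = -12
b(B, X) = -12*B (b(B, X) = B*(-12) = -12*B)
u(x) = 2*x² (u(x) = (2*x)*x = 2*x²)
((1 + b(-2, -1))*F)*(-4) + u(3) = ((1 - 12*(-2))*6)*(-4) + 2*3² = ((1 + 24)*6)*(-4) + 2*9 = (25*6)*(-4) + 18 = 150*(-4) + 18 = -600 + 18 = -582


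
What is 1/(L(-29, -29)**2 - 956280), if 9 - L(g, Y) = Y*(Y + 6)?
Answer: -1/523316 ≈ -1.9109e-6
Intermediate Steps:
L(g, Y) = 9 - Y*(6 + Y) (L(g, Y) = 9 - Y*(Y + 6) = 9 - Y*(6 + Y))
1/(L(-29, -29)**2 - 956280) = 1/((9 - 1*(-29)**2 - 6*(-29))**2 - 956280) = 1/((9 - 1*841 + 174)**2 - 956280) = 1/((9 - 841 + 174)**2 - 956280) = 1/((-658)**2 - 956280) = 1/(432964 - 956280) = 1/(-523316) = -1/523316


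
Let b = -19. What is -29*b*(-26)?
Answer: -14326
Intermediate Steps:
-29*b*(-26) = -29*(-19)*(-26) = 551*(-26) = -14326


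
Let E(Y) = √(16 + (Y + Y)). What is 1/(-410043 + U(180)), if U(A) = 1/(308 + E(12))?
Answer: -38881917124/15943257816983089 + 2*√10/15943257816983089 ≈ -2.4388e-6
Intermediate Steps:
E(Y) = √(16 + 2*Y)
U(A) = 1/(308 + 2*√10) (U(A) = 1/(308 + √(16 + 2*12)) = 1/(308 + √(16 + 24)) = 1/(308 + √40) = 1/(308 + 2*√10))
1/(-410043 + U(180)) = 1/(-410043 + (77/23706 - √10/47412)) = 1/(-9720479281/23706 - √10/47412)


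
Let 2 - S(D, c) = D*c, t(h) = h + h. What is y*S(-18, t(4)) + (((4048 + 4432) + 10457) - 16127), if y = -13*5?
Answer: -6680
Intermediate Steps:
t(h) = 2*h
S(D, c) = 2 - D*c
y = -65
y*S(-18, t(4)) + (((4048 + 4432) + 10457) - 16127) = -65*(2 - 1*(-18)*2*4) + (((4048 + 4432) + 10457) - 16127) = -65*(2 - 1*(-18)*8) + ((8480 + 10457) - 16127) = -65*(2 + 144) + (18937 - 16127) = -65*146 + 2810 = -9490 + 2810 = -6680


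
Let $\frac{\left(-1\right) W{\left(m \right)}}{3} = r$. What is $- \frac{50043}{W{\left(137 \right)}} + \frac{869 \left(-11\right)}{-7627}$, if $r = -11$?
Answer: $- \frac{127120838}{83897} \approx -1515.2$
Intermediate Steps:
$W{\left(m \right)} = 33$ ($W{\left(m \right)} = \left(-3\right) \left(-11\right) = 33$)
$- \frac{50043}{W{\left(137 \right)}} + \frac{869 \left(-11\right)}{-7627} = - \frac{50043}{33} + \frac{869 \left(-11\right)}{-7627} = \left(-50043\right) \frac{1}{33} - - \frac{9559}{7627} = - \frac{16681}{11} + \frac{9559}{7627} = - \frac{127120838}{83897}$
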